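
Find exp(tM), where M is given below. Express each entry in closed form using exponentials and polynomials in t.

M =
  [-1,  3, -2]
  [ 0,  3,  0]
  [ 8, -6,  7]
e^{tM} =
  [-4*t*exp(3*t) + exp(3*t), 3*t*exp(3*t), -2*t*exp(3*t)]
  [0, exp(3*t), 0]
  [8*t*exp(3*t), -6*t*exp(3*t), 4*t*exp(3*t) + exp(3*t)]

Strategy: write M = P · J · P⁻¹ where J is a Jordan canonical form, so e^{tM} = P · e^{tJ} · P⁻¹, and e^{tJ} can be computed block-by-block.

M has Jordan form
J =
  [3, 1, 0]
  [0, 3, 0]
  [0, 0, 3]
(up to reordering of blocks).

Per-block formulas:
  For a 1×1 block at λ = 3: exp(t · [3]) = [e^(3t)].
  For a 2×2 Jordan block J_2(3): exp(t · J_2(3)) = e^(3t)·(I + t·N), where N is the 2×2 nilpotent shift.

After assembling e^{tJ} and conjugating by P, we get:

e^{tM} =
  [-4*t*exp(3*t) + exp(3*t), 3*t*exp(3*t), -2*t*exp(3*t)]
  [0, exp(3*t), 0]
  [8*t*exp(3*t), -6*t*exp(3*t), 4*t*exp(3*t) + exp(3*t)]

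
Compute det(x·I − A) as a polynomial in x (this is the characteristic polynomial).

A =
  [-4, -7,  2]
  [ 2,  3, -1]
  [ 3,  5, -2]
x^3 + 3*x^2 + 3*x + 1

Expanding det(x·I − A) (e.g. by cofactor expansion or by noting that A is similar to its Jordan form J, which has the same characteristic polynomial as A) gives
  χ_A(x) = x^3 + 3*x^2 + 3*x + 1
which factors as (x + 1)^3. The eigenvalues (with algebraic multiplicities) are λ = -1 with multiplicity 3.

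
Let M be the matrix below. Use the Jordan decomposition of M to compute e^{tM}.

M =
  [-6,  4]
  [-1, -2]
e^{tM} =
  [-2*t*exp(-4*t) + exp(-4*t), 4*t*exp(-4*t)]
  [-t*exp(-4*t), 2*t*exp(-4*t) + exp(-4*t)]

Strategy: write M = P · J · P⁻¹ where J is a Jordan canonical form, so e^{tM} = P · e^{tJ} · P⁻¹, and e^{tJ} can be computed block-by-block.

M has Jordan form
J =
  [-4,  1]
  [ 0, -4]
(up to reordering of blocks).

Per-block formulas:
  For a 2×2 Jordan block J_2(-4): exp(t · J_2(-4)) = e^(-4t)·(I + t·N), where N is the 2×2 nilpotent shift.

After assembling e^{tJ} and conjugating by P, we get:

e^{tM} =
  [-2*t*exp(-4*t) + exp(-4*t), 4*t*exp(-4*t)]
  [-t*exp(-4*t), 2*t*exp(-4*t) + exp(-4*t)]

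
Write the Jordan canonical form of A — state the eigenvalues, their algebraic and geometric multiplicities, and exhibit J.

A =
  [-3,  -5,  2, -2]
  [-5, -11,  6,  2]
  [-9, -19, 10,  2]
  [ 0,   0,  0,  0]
J_1(-4) ⊕ J_2(0) ⊕ J_1(0)

The characteristic polynomial is
  det(x·I − A) = x^4 + 4*x^3 = x^3*(x + 4)

Eigenvalues and multiplicities (the geometric multiplicity of λ is n − rank(A − λI), which equals the number of Jordan blocks for λ):
  λ = -4: algebraic multiplicity = 1, geometric multiplicity = 1
  λ = 0: algebraic multiplicity = 3, geometric multiplicity = 2

Determining the block sizes for each eigenvalue:
  λ = -4: one block (gm = 1), so the single block has size am = 1 → block sizes [1]
  λ = 0: 2 blocks summing to 3 forces exactly one block of size 2 and the rest size 1 → block sizes [2, 1]

Assembling the blocks gives a Jordan form
J =
  [-4, 0, 0, 0]
  [ 0, 0, 1, 0]
  [ 0, 0, 0, 0]
  [ 0, 0, 0, 0]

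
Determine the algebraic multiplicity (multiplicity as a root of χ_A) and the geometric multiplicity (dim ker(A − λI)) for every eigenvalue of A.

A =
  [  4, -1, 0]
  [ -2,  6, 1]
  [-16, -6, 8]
λ = 6: alg = 3, geom = 1

Step 1 — factor the characteristic polynomial to read off the algebraic multiplicities:
  χ_A(x) = (x - 6)^3

Step 2 — compute geometric multiplicities via the rank-nullity identity g(λ) = n − rank(A − λI):
  rank(A − (6)·I) = 2, so dim ker(A − (6)·I) = n − 2 = 1

Summary:
  λ = 6: algebraic multiplicity = 3, geometric multiplicity = 1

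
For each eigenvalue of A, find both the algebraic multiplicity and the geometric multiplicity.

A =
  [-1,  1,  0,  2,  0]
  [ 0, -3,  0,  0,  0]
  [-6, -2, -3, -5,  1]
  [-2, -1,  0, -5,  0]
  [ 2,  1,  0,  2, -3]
λ = -3: alg = 5, geom = 3

Step 1 — factor the characteristic polynomial to read off the algebraic multiplicities:
  χ_A(x) = (x + 3)^5

Step 2 — compute geometric multiplicities via the rank-nullity identity g(λ) = n − rank(A − λI):
  rank(A − (-3)·I) = 2, so dim ker(A − (-3)·I) = n − 2 = 3

Summary:
  λ = -3: algebraic multiplicity = 5, geometric multiplicity = 3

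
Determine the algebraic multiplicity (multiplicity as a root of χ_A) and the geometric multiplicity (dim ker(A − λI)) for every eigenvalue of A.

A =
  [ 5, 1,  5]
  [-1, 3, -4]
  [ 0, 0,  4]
λ = 4: alg = 3, geom = 1

Step 1 — factor the characteristic polynomial to read off the algebraic multiplicities:
  χ_A(x) = (x - 4)^3

Step 2 — compute geometric multiplicities via the rank-nullity identity g(λ) = n − rank(A − λI):
  rank(A − (4)·I) = 2, so dim ker(A − (4)·I) = n − 2 = 1

Summary:
  λ = 4: algebraic multiplicity = 3, geometric multiplicity = 1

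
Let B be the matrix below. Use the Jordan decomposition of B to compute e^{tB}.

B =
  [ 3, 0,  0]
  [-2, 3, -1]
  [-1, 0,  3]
e^{tB} =
  [exp(3*t), 0, 0]
  [t^2*exp(3*t)/2 - 2*t*exp(3*t), exp(3*t), -t*exp(3*t)]
  [-t*exp(3*t), 0, exp(3*t)]

Strategy: write B = P · J · P⁻¹ where J is a Jordan canonical form, so e^{tB} = P · e^{tJ} · P⁻¹, and e^{tJ} can be computed block-by-block.

B has Jordan form
J =
  [3, 1, 0]
  [0, 3, 1]
  [0, 0, 3]
(up to reordering of blocks).

Per-block formulas:
  For a 3×3 Jordan block J_3(3): exp(t · J_3(3)) = e^(3t)·(I + t·N + (t^2/2)·N^2), where N is the 3×3 nilpotent shift.

After assembling e^{tJ} and conjugating by P, we get:

e^{tB} =
  [exp(3*t), 0, 0]
  [t^2*exp(3*t)/2 - 2*t*exp(3*t), exp(3*t), -t*exp(3*t)]
  [-t*exp(3*t), 0, exp(3*t)]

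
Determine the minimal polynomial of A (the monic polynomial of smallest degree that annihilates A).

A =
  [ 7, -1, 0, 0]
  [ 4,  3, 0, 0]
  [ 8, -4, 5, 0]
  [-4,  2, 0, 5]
x^2 - 10*x + 25

The characteristic polynomial is χ_A(x) = (x - 5)^4, so the eigenvalues are known. The minimal polynomial is
  m_A(x) = Π_λ (x − λ)^{k_λ}
where k_λ is the size of the *largest* Jordan block for λ (equivalently, the smallest k with (A − λI)^k v = 0 for every generalised eigenvector v of λ).

  λ = 5: largest Jordan block has size 2, contributing (x − 5)^2

So m_A(x) = (x - 5)^2 = x^2 - 10*x + 25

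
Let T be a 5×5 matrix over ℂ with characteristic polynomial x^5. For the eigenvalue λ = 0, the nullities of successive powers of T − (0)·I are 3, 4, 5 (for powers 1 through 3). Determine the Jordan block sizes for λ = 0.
Block sizes for λ = 0: [3, 1, 1]

From the dimensions of kernels of powers, the number of Jordan blocks of size at least j is d_j − d_{j−1} where d_j = dim ker(N^j) (with d_0 = 0). Computing the differences gives [3, 1, 1].
The number of blocks of size exactly k is (#blocks of size ≥ k) − (#blocks of size ≥ k + 1), so the partition is: 2 block(s) of size 1, 1 block(s) of size 3.
In nonincreasing order the block sizes are [3, 1, 1].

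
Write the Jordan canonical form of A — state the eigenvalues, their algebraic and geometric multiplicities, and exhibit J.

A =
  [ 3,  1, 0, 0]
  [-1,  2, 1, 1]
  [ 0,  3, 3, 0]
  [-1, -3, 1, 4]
J_3(3) ⊕ J_1(3)

The characteristic polynomial is
  det(x·I − A) = x^4 - 12*x^3 + 54*x^2 - 108*x + 81 = (x - 3)^4

Eigenvalues and multiplicities (the geometric multiplicity of λ is n − rank(A − λI), which equals the number of Jordan blocks for λ):
  λ = 3: algebraic multiplicity = 4, geometric multiplicity = 2

Determining the block sizes for each eigenvalue:
  λ = 3: with am = 4 and gm = 2, the partition is not yet determined (e.g. several partitions of 4 into 2 parts exist). Let N = A − (3)·I. Computing rank(N^1) = 2, rank(N^2) = 1, rank(N^3) = 0; the number of blocks of size ≥ j is rank(N^{j−1}) − rank(N^j), giving [2, 1, 1]. So we have 1 block(s) of size 3, 1 block(s) of size 1 → block sizes [3, 1]

Assembling the blocks gives a Jordan form
J =
  [3, 1, 0, 0]
  [0, 3, 1, 0]
  [0, 0, 3, 0]
  [0, 0, 0, 3]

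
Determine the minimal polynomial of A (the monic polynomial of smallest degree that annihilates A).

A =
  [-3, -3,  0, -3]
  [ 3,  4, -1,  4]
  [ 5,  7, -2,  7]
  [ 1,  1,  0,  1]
x^3

The characteristic polynomial is χ_A(x) = x^4, so the eigenvalues are known. The minimal polynomial is
  m_A(x) = Π_λ (x − λ)^{k_λ}
where k_λ is the size of the *largest* Jordan block for λ (equivalently, the smallest k with (A − λI)^k v = 0 for every generalised eigenvector v of λ).

  λ = 0: largest Jordan block has size 3, contributing (x − 0)^3

So m_A(x) = x^3 = x^3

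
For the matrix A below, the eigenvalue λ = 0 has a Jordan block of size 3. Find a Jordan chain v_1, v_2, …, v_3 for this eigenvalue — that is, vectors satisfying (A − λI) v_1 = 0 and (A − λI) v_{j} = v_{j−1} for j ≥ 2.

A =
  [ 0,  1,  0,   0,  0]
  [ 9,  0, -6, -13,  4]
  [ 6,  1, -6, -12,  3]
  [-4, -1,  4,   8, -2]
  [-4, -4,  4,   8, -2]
A Jordan chain for λ = 0 of length 3:
v_1 = (9, 0, 9, -9, -36)ᵀ
v_2 = (0, 9, 6, -4, -4)ᵀ
v_3 = (1, 0, 0, 0, 0)ᵀ

Let N = A − (0)·I. We want v_3 with N^3 v_3 = 0 but N^2 v_3 ≠ 0; then v_{j-1} := N · v_j for j = 3, …, 2.

Pick v_3 = (1, 0, 0, 0, 0)ᵀ.
Then v_2 = N · v_3 = (0, 9, 6, -4, -4)ᵀ.
Then v_1 = N · v_2 = (9, 0, 9, -9, -36)ᵀ.

Sanity check: (A − (0)·I) v_1 = (0, 0, 0, 0, 0)ᵀ = 0. ✓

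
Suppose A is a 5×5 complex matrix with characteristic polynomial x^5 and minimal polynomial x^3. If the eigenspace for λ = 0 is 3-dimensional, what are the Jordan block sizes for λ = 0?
Block sizes for λ = 0: [3, 1, 1]

Step 1 — from the characteristic polynomial, algebraic multiplicity of λ = 0 is 5. From dim ker(A − (0)·I) = 3, there are exactly 3 Jordan blocks for λ = 0.
Step 2 — from the minimal polynomial, the factor (x − 0)^3 tells us the largest block for λ = 0 has size 3.
Step 3 — with total size 5, 3 blocks, and largest block 3, the block sizes (in nonincreasing order) are [3, 1, 1].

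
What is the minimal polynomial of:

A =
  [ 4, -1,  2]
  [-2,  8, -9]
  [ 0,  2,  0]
x^3 - 12*x^2 + 48*x - 64

The characteristic polynomial is χ_A(x) = (x - 4)^3, so the eigenvalues are known. The minimal polynomial is
  m_A(x) = Π_λ (x − λ)^{k_λ}
where k_λ is the size of the *largest* Jordan block for λ (equivalently, the smallest k with (A − λI)^k v = 0 for every generalised eigenvector v of λ).

  λ = 4: largest Jordan block has size 3, contributing (x − 4)^3

So m_A(x) = (x - 4)^3 = x^3 - 12*x^2 + 48*x - 64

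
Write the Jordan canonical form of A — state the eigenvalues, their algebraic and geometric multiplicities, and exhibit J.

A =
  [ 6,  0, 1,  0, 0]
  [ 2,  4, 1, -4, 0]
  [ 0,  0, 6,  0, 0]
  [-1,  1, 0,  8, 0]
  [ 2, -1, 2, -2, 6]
J_3(6) ⊕ J_2(6)

The characteristic polynomial is
  det(x·I − A) = x^5 - 30*x^4 + 360*x^3 - 2160*x^2 + 6480*x - 7776 = (x - 6)^5

Eigenvalues and multiplicities (the geometric multiplicity of λ is n − rank(A − λI), which equals the number of Jordan blocks for λ):
  λ = 6: algebraic multiplicity = 5, geometric multiplicity = 2

Determining the block sizes for each eigenvalue:
  λ = 6: with am = 5 and gm = 2, the partition is not yet determined (e.g. several partitions of 5 into 2 parts exist). Let N = A − (6)·I. Computing rank(N^1) = 3, rank(N^2) = 1, rank(N^3) = 0; the number of blocks of size ≥ j is rank(N^{j−1}) − rank(N^j), giving [2, 2, 1]. So we have 1 block(s) of size 3, 1 block(s) of size 2 → block sizes [3, 2]

Assembling the blocks gives a Jordan form
J =
  [6, 1, 0, 0, 0]
  [0, 6, 1, 0, 0]
  [0, 0, 6, 0, 0]
  [0, 0, 0, 6, 1]
  [0, 0, 0, 0, 6]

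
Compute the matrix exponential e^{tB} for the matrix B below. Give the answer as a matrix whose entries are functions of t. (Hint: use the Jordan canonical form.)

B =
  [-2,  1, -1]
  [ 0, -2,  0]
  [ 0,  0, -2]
e^{tB} =
  [exp(-2*t), t*exp(-2*t), -t*exp(-2*t)]
  [0, exp(-2*t), 0]
  [0, 0, exp(-2*t)]

Strategy: write B = P · J · P⁻¹ where J is a Jordan canonical form, so e^{tB} = P · e^{tJ} · P⁻¹, and e^{tJ} can be computed block-by-block.

B has Jordan form
J =
  [-2,  1,  0]
  [ 0, -2,  0]
  [ 0,  0, -2]
(up to reordering of blocks).

Per-block formulas:
  For a 1×1 block at λ = -2: exp(t · [-2]) = [e^(-2t)].
  For a 2×2 Jordan block J_2(-2): exp(t · J_2(-2)) = e^(-2t)·(I + t·N), where N is the 2×2 nilpotent shift.

After assembling e^{tJ} and conjugating by P, we get:

e^{tB} =
  [exp(-2*t), t*exp(-2*t), -t*exp(-2*t)]
  [0, exp(-2*t), 0]
  [0, 0, exp(-2*t)]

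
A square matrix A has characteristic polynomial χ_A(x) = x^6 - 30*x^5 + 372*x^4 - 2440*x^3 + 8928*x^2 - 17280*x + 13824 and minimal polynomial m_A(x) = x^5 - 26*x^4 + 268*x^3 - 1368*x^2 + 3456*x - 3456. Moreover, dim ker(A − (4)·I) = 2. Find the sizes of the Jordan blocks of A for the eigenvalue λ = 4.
Block sizes for λ = 4: [2, 1]

Step 1 — from the characteristic polynomial, algebraic multiplicity of λ = 4 is 3. From dim ker(A − (4)·I) = 2, there are exactly 2 Jordan blocks for λ = 4.
Step 2 — from the minimal polynomial, the factor (x − 4)^2 tells us the largest block for λ = 4 has size 2.
Step 3 — with total size 3, 2 blocks, and largest block 2, the block sizes (in nonincreasing order) are [2, 1].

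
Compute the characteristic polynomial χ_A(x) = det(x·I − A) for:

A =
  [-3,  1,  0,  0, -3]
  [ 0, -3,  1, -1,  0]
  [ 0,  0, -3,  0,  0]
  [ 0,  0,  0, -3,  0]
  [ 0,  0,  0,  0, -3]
x^5 + 15*x^4 + 90*x^3 + 270*x^2 + 405*x + 243

Expanding det(x·I − A) (e.g. by cofactor expansion or by noting that A is similar to its Jordan form J, which has the same characteristic polynomial as A) gives
  χ_A(x) = x^5 + 15*x^4 + 90*x^3 + 270*x^2 + 405*x + 243
which factors as (x + 3)^5. The eigenvalues (with algebraic multiplicities) are λ = -3 with multiplicity 5.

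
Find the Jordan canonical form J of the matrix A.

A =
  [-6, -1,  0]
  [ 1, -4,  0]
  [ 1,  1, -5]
J_2(-5) ⊕ J_1(-5)

The characteristic polynomial is
  det(x·I − A) = x^3 + 15*x^2 + 75*x + 125 = (x + 5)^3

Eigenvalues and multiplicities (the geometric multiplicity of λ is n − rank(A − λI), which equals the number of Jordan blocks for λ):
  λ = -5: algebraic multiplicity = 3, geometric multiplicity = 2

Determining the block sizes for each eigenvalue:
  λ = -5: 2 blocks summing to 3 forces exactly one block of size 2 and the rest size 1 → block sizes [2, 1]

Assembling the blocks gives a Jordan form
J =
  [-5,  1,  0]
  [ 0, -5,  0]
  [ 0,  0, -5]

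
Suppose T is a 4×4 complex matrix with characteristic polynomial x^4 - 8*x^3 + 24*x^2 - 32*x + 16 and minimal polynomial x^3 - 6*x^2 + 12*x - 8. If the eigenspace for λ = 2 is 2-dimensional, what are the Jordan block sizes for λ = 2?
Block sizes for λ = 2: [3, 1]

Step 1 — from the characteristic polynomial, algebraic multiplicity of λ = 2 is 4. From dim ker(T − (2)·I) = 2, there are exactly 2 Jordan blocks for λ = 2.
Step 2 — from the minimal polynomial, the factor (x − 2)^3 tells us the largest block for λ = 2 has size 3.
Step 3 — with total size 4, 2 blocks, and largest block 3, the block sizes (in nonincreasing order) are [3, 1].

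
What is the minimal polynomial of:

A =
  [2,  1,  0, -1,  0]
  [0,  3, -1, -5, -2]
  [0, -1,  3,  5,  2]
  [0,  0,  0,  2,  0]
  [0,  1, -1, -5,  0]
x^3 - 6*x^2 + 12*x - 8

The characteristic polynomial is χ_A(x) = (x - 2)^5, so the eigenvalues are known. The minimal polynomial is
  m_A(x) = Π_λ (x − λ)^{k_λ}
where k_λ is the size of the *largest* Jordan block for λ (equivalently, the smallest k with (A − λI)^k v = 0 for every generalised eigenvector v of λ).

  λ = 2: largest Jordan block has size 3, contributing (x − 2)^3

So m_A(x) = (x - 2)^3 = x^3 - 6*x^2 + 12*x - 8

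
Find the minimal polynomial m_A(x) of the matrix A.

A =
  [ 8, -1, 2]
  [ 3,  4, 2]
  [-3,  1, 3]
x^2 - 10*x + 25

The characteristic polynomial is χ_A(x) = (x - 5)^3, so the eigenvalues are known. The minimal polynomial is
  m_A(x) = Π_λ (x − λ)^{k_λ}
where k_λ is the size of the *largest* Jordan block for λ (equivalently, the smallest k with (A − λI)^k v = 0 for every generalised eigenvector v of λ).

  λ = 5: largest Jordan block has size 2, contributing (x − 5)^2

So m_A(x) = (x - 5)^2 = x^2 - 10*x + 25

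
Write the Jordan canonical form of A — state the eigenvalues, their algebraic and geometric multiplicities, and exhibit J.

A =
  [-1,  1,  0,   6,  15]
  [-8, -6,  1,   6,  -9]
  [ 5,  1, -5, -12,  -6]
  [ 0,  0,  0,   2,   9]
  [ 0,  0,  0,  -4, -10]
J_3(-4) ⊕ J_2(-4)

The characteristic polynomial is
  det(x·I − A) = x^5 + 20*x^4 + 160*x^3 + 640*x^2 + 1280*x + 1024 = (x + 4)^5

Eigenvalues and multiplicities (the geometric multiplicity of λ is n − rank(A − λI), which equals the number of Jordan blocks for λ):
  λ = -4: algebraic multiplicity = 5, geometric multiplicity = 2

Determining the block sizes for each eigenvalue:
  λ = -4: with am = 5 and gm = 2, the partition is not yet determined (e.g. several partitions of 5 into 2 parts exist). Let N = A − (-4)·I. Computing rank(N^1) = 3, rank(N^2) = 1, rank(N^3) = 0; the number of blocks of size ≥ j is rank(N^{j−1}) − rank(N^j), giving [2, 2, 1]. So we have 1 block(s) of size 3, 1 block(s) of size 2 → block sizes [3, 2]

Assembling the blocks gives a Jordan form
J =
  [-4,  1,  0,  0,  0]
  [ 0, -4,  1,  0,  0]
  [ 0,  0, -4,  0,  0]
  [ 0,  0,  0, -4,  1]
  [ 0,  0,  0,  0, -4]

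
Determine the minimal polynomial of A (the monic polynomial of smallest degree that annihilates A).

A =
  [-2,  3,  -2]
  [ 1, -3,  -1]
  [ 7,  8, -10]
x^3 + 15*x^2 + 75*x + 125

The characteristic polynomial is χ_A(x) = (x + 5)^3, so the eigenvalues are known. The minimal polynomial is
  m_A(x) = Π_λ (x − λ)^{k_λ}
where k_λ is the size of the *largest* Jordan block for λ (equivalently, the smallest k with (A − λI)^k v = 0 for every generalised eigenvector v of λ).

  λ = -5: largest Jordan block has size 3, contributing (x + 5)^3

So m_A(x) = (x + 5)^3 = x^3 + 15*x^2 + 75*x + 125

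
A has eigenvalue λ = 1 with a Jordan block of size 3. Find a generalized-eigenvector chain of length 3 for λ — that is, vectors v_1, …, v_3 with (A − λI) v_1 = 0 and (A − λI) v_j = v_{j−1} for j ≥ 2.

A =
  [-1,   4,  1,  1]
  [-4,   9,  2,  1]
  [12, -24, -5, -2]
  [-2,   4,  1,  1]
A Jordan chain for λ = 1 of length 3:
v_1 = (-2, -2, 4, 0)ᵀ
v_2 = (-2, -4, 12, -2)ᵀ
v_3 = (1, 0, 0, 0)ᵀ

Let N = A − (1)·I. We want v_3 with N^3 v_3 = 0 but N^2 v_3 ≠ 0; then v_{j-1} := N · v_j for j = 3, …, 2.

Pick v_3 = (1, 0, 0, 0)ᵀ.
Then v_2 = N · v_3 = (-2, -4, 12, -2)ᵀ.
Then v_1 = N · v_2 = (-2, -2, 4, 0)ᵀ.

Sanity check: (A − (1)·I) v_1 = (0, 0, 0, 0)ᵀ = 0. ✓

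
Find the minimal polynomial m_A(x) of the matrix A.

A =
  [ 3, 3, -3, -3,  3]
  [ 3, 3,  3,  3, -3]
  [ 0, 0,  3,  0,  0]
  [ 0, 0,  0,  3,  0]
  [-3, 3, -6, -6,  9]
x^2 - 9*x + 18

The characteristic polynomial is χ_A(x) = (x - 6)^2*(x - 3)^3, so the eigenvalues are known. The minimal polynomial is
  m_A(x) = Π_λ (x − λ)^{k_λ}
where k_λ is the size of the *largest* Jordan block for λ (equivalently, the smallest k with (A − λI)^k v = 0 for every generalised eigenvector v of λ).

  λ = 3: largest Jordan block has size 1, contributing (x − 3)
  λ = 6: largest Jordan block has size 1, contributing (x − 6)

So m_A(x) = (x - 6)*(x - 3) = x^2 - 9*x + 18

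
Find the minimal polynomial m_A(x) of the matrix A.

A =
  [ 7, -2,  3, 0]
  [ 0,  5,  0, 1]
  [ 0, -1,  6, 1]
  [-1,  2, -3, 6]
x^3 - 18*x^2 + 108*x - 216

The characteristic polynomial is χ_A(x) = (x - 6)^4, so the eigenvalues are known. The minimal polynomial is
  m_A(x) = Π_λ (x − λ)^{k_λ}
where k_λ is the size of the *largest* Jordan block for λ (equivalently, the smallest k with (A − λI)^k v = 0 for every generalised eigenvector v of λ).

  λ = 6: largest Jordan block has size 3, contributing (x − 6)^3

So m_A(x) = (x - 6)^3 = x^3 - 18*x^2 + 108*x - 216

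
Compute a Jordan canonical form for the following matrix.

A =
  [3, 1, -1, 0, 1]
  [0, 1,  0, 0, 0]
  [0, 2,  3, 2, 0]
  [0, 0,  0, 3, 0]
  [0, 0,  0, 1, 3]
J_1(1) ⊕ J_3(3) ⊕ J_1(3)

The characteristic polynomial is
  det(x·I − A) = x^5 - 13*x^4 + 66*x^3 - 162*x^2 + 189*x - 81 = (x - 3)^4*(x - 1)

Eigenvalues and multiplicities (the geometric multiplicity of λ is n − rank(A − λI), which equals the number of Jordan blocks for λ):
  λ = 1: algebraic multiplicity = 1, geometric multiplicity = 1
  λ = 3: algebraic multiplicity = 4, geometric multiplicity = 2

Determining the block sizes for each eigenvalue:
  λ = 1: one block (gm = 1), so the single block has size am = 1 → block sizes [1]
  λ = 3: with am = 4 and gm = 2, the partition is not yet determined (e.g. several partitions of 4 into 2 parts exist). Let N = A − (3)·I. Computing rank(N^1) = 3, rank(N^2) = 2, rank(N^3) = 1; the number of blocks of size ≥ j is rank(N^{j−1}) − rank(N^j), giving [2, 1, 1]. So we have 1 block(s) of size 3, 1 block(s) of size 1 → block sizes [3, 1]

Assembling the blocks gives a Jordan form
J =
  [1, 0, 0, 0, 0]
  [0, 3, 1, 0, 0]
  [0, 0, 3, 1, 0]
  [0, 0, 0, 3, 0]
  [0, 0, 0, 0, 3]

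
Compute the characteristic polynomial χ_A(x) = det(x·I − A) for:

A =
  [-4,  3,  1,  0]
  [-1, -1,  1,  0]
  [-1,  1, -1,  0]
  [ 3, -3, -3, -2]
x^4 + 8*x^3 + 24*x^2 + 32*x + 16

Expanding det(x·I − A) (e.g. by cofactor expansion or by noting that A is similar to its Jordan form J, which has the same characteristic polynomial as A) gives
  χ_A(x) = x^4 + 8*x^3 + 24*x^2 + 32*x + 16
which factors as (x + 2)^4. The eigenvalues (with algebraic multiplicities) are λ = -2 with multiplicity 4.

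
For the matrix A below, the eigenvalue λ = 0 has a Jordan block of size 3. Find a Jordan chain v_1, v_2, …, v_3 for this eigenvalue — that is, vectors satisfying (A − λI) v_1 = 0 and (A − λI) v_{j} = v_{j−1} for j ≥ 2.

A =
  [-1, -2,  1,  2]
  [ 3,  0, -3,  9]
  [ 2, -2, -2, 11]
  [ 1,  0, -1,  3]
A Jordan chain for λ = 0 of length 3:
v_1 = (-1, 0, -1, 0)ᵀ
v_2 = (-1, 3, 2, 1)ᵀ
v_3 = (1, 0, 0, 0)ᵀ

Let N = A − (0)·I. We want v_3 with N^3 v_3 = 0 but N^2 v_3 ≠ 0; then v_{j-1} := N · v_j for j = 3, …, 2.

Pick v_3 = (1, 0, 0, 0)ᵀ.
Then v_2 = N · v_3 = (-1, 3, 2, 1)ᵀ.
Then v_1 = N · v_2 = (-1, 0, -1, 0)ᵀ.

Sanity check: (A − (0)·I) v_1 = (0, 0, 0, 0)ᵀ = 0. ✓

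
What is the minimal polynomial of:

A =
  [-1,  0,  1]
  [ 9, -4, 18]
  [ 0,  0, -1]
x^3 + 6*x^2 + 9*x + 4

The characteristic polynomial is χ_A(x) = (x + 1)^2*(x + 4), so the eigenvalues are known. The minimal polynomial is
  m_A(x) = Π_λ (x − λ)^{k_λ}
where k_λ is the size of the *largest* Jordan block for λ (equivalently, the smallest k with (A − λI)^k v = 0 for every generalised eigenvector v of λ).

  λ = -4: largest Jordan block has size 1, contributing (x + 4)
  λ = -1: largest Jordan block has size 2, contributing (x + 1)^2

So m_A(x) = (x + 1)^2*(x + 4) = x^3 + 6*x^2 + 9*x + 4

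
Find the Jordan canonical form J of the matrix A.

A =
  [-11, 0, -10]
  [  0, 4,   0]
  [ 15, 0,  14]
J_1(-1) ⊕ J_1(4) ⊕ J_1(4)

The characteristic polynomial is
  det(x·I − A) = x^3 - 7*x^2 + 8*x + 16 = (x - 4)^2*(x + 1)

Eigenvalues and multiplicities (the geometric multiplicity of λ is n − rank(A − λI), which equals the number of Jordan blocks for λ):
  λ = -1: algebraic multiplicity = 1, geometric multiplicity = 1
  λ = 4: algebraic multiplicity = 2, geometric multiplicity = 2

Determining the block sizes for each eigenvalue:
  λ = -1: one block (gm = 1), so the single block has size am = 1 → block sizes [1]
  λ = 4: gm = am = 2, so every block has size 1 → block sizes [1, 1]

Assembling the blocks gives a Jordan form
J =
  [-1, 0, 0]
  [ 0, 4, 0]
  [ 0, 0, 4]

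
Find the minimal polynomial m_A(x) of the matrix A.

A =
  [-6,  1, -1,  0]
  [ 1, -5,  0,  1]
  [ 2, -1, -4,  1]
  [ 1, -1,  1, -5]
x^2 + 10*x + 25

The characteristic polynomial is χ_A(x) = (x + 5)^4, so the eigenvalues are known. The minimal polynomial is
  m_A(x) = Π_λ (x − λ)^{k_λ}
where k_λ is the size of the *largest* Jordan block for λ (equivalently, the smallest k with (A − λI)^k v = 0 for every generalised eigenvector v of λ).

  λ = -5: largest Jordan block has size 2, contributing (x + 5)^2

So m_A(x) = (x + 5)^2 = x^2 + 10*x + 25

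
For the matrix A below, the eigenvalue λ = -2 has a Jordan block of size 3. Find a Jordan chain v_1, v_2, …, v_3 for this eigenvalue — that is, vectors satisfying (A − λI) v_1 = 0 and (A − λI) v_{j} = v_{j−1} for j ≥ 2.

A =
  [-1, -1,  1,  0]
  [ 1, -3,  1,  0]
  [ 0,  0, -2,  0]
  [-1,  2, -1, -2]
A Jordan chain for λ = -2 of length 3:
v_1 = (0, 0, 0, 1)ᵀ
v_2 = (1, 1, 0, -1)ᵀ
v_3 = (1, 0, 0, 0)ᵀ

Let N = A − (-2)·I. We want v_3 with N^3 v_3 = 0 but N^2 v_3 ≠ 0; then v_{j-1} := N · v_j for j = 3, …, 2.

Pick v_3 = (1, 0, 0, 0)ᵀ.
Then v_2 = N · v_3 = (1, 1, 0, -1)ᵀ.
Then v_1 = N · v_2 = (0, 0, 0, 1)ᵀ.

Sanity check: (A − (-2)·I) v_1 = (0, 0, 0, 0)ᵀ = 0. ✓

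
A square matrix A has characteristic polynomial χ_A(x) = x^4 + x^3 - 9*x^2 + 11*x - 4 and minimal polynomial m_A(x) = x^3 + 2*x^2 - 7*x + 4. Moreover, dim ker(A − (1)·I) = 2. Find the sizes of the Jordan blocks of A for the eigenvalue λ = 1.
Block sizes for λ = 1: [2, 1]

Step 1 — from the characteristic polynomial, algebraic multiplicity of λ = 1 is 3. From dim ker(A − (1)·I) = 2, there are exactly 2 Jordan blocks for λ = 1.
Step 2 — from the minimal polynomial, the factor (x − 1)^2 tells us the largest block for λ = 1 has size 2.
Step 3 — with total size 3, 2 blocks, and largest block 2, the block sizes (in nonincreasing order) are [2, 1].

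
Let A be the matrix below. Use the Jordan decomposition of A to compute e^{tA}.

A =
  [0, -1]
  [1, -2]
e^{tA} =
  [t*exp(-t) + exp(-t), -t*exp(-t)]
  [t*exp(-t), -t*exp(-t) + exp(-t)]

Strategy: write A = P · J · P⁻¹ where J is a Jordan canonical form, so e^{tA} = P · e^{tJ} · P⁻¹, and e^{tJ} can be computed block-by-block.

A has Jordan form
J =
  [-1,  1]
  [ 0, -1]
(up to reordering of blocks).

Per-block formulas:
  For a 2×2 Jordan block J_2(-1): exp(t · J_2(-1)) = e^(-1t)·(I + t·N), where N is the 2×2 nilpotent shift.

After assembling e^{tJ} and conjugating by P, we get:

e^{tA} =
  [t*exp(-t) + exp(-t), -t*exp(-t)]
  [t*exp(-t), -t*exp(-t) + exp(-t)]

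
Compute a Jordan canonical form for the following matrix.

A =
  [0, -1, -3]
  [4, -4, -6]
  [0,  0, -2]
J_2(-2) ⊕ J_1(-2)

The characteristic polynomial is
  det(x·I − A) = x^3 + 6*x^2 + 12*x + 8 = (x + 2)^3

Eigenvalues and multiplicities (the geometric multiplicity of λ is n − rank(A − λI), which equals the number of Jordan blocks for λ):
  λ = -2: algebraic multiplicity = 3, geometric multiplicity = 2

Determining the block sizes for each eigenvalue:
  λ = -2: 2 blocks summing to 3 forces exactly one block of size 2 and the rest size 1 → block sizes [2, 1]

Assembling the blocks gives a Jordan form
J =
  [-2,  1,  0]
  [ 0, -2,  0]
  [ 0,  0, -2]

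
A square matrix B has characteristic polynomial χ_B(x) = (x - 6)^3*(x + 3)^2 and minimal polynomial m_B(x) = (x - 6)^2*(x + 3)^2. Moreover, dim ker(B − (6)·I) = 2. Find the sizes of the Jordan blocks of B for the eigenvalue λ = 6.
Block sizes for λ = 6: [2, 1]

Step 1 — from the characteristic polynomial, algebraic multiplicity of λ = 6 is 3. From dim ker(B − (6)·I) = 2, there are exactly 2 Jordan blocks for λ = 6.
Step 2 — from the minimal polynomial, the factor (x − 6)^2 tells us the largest block for λ = 6 has size 2.
Step 3 — with total size 3, 2 blocks, and largest block 2, the block sizes (in nonincreasing order) are [2, 1].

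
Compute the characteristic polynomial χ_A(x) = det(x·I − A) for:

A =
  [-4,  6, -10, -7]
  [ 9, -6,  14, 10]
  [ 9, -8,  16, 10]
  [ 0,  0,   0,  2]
x^4 - 8*x^3 + 24*x^2 - 32*x + 16

Expanding det(x·I − A) (e.g. by cofactor expansion or by noting that A is similar to its Jordan form J, which has the same characteristic polynomial as A) gives
  χ_A(x) = x^4 - 8*x^3 + 24*x^2 - 32*x + 16
which factors as (x - 2)^4. The eigenvalues (with algebraic multiplicities) are λ = 2 with multiplicity 4.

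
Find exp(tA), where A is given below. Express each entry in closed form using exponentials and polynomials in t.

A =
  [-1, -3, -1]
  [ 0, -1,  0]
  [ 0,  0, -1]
e^{tA} =
  [exp(-t), -3*t*exp(-t), -t*exp(-t)]
  [0, exp(-t), 0]
  [0, 0, exp(-t)]

Strategy: write A = P · J · P⁻¹ where J is a Jordan canonical form, so e^{tA} = P · e^{tJ} · P⁻¹, and e^{tJ} can be computed block-by-block.

A has Jordan form
J =
  [-1,  1,  0]
  [ 0, -1,  0]
  [ 0,  0, -1]
(up to reordering of blocks).

Per-block formulas:
  For a 1×1 block at λ = -1: exp(t · [-1]) = [e^(-1t)].
  For a 2×2 Jordan block J_2(-1): exp(t · J_2(-1)) = e^(-1t)·(I + t·N), where N is the 2×2 nilpotent shift.

After assembling e^{tJ} and conjugating by P, we get:

e^{tA} =
  [exp(-t), -3*t*exp(-t), -t*exp(-t)]
  [0, exp(-t), 0]
  [0, 0, exp(-t)]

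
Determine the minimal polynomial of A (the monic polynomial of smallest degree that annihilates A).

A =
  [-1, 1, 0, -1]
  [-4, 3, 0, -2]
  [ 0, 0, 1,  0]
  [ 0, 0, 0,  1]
x^2 - 2*x + 1

The characteristic polynomial is χ_A(x) = (x - 1)^4, so the eigenvalues are known. The minimal polynomial is
  m_A(x) = Π_λ (x − λ)^{k_λ}
where k_λ is the size of the *largest* Jordan block for λ (equivalently, the smallest k with (A − λI)^k v = 0 for every generalised eigenvector v of λ).

  λ = 1: largest Jordan block has size 2, contributing (x − 1)^2

So m_A(x) = (x - 1)^2 = x^2 - 2*x + 1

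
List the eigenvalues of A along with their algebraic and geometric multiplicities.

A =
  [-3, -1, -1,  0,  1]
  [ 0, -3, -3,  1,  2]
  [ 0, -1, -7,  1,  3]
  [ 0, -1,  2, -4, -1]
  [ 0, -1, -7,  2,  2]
λ = -3: alg = 5, geom = 3

Step 1 — factor the characteristic polynomial to read off the algebraic multiplicities:
  χ_A(x) = (x + 3)^5

Step 2 — compute geometric multiplicities via the rank-nullity identity g(λ) = n − rank(A − λI):
  rank(A − (-3)·I) = 2, so dim ker(A − (-3)·I) = n − 2 = 3

Summary:
  λ = -3: algebraic multiplicity = 5, geometric multiplicity = 3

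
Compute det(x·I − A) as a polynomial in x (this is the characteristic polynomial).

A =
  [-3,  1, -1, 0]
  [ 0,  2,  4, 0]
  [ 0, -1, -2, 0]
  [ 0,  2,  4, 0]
x^4 + 3*x^3

Expanding det(x·I − A) (e.g. by cofactor expansion or by noting that A is similar to its Jordan form J, which has the same characteristic polynomial as A) gives
  χ_A(x) = x^4 + 3*x^3
which factors as x^3*(x + 3). The eigenvalues (with algebraic multiplicities) are λ = -3 with multiplicity 1, λ = 0 with multiplicity 3.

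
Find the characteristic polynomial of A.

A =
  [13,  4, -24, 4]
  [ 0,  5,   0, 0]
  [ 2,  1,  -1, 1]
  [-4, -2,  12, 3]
x^4 - 20*x^3 + 150*x^2 - 500*x + 625

Expanding det(x·I − A) (e.g. by cofactor expansion or by noting that A is similar to its Jordan form J, which has the same characteristic polynomial as A) gives
  χ_A(x) = x^4 - 20*x^3 + 150*x^2 - 500*x + 625
which factors as (x - 5)^4. The eigenvalues (with algebraic multiplicities) are λ = 5 with multiplicity 4.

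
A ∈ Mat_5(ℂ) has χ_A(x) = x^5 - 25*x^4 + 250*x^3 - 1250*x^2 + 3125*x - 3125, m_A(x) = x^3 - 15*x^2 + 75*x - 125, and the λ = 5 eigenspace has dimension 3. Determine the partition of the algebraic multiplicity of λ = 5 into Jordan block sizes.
Block sizes for λ = 5: [3, 1, 1]

Step 1 — from the characteristic polynomial, algebraic multiplicity of λ = 5 is 5. From dim ker(A − (5)·I) = 3, there are exactly 3 Jordan blocks for λ = 5.
Step 2 — from the minimal polynomial, the factor (x − 5)^3 tells us the largest block for λ = 5 has size 3.
Step 3 — with total size 5, 3 blocks, and largest block 3, the block sizes (in nonincreasing order) are [3, 1, 1].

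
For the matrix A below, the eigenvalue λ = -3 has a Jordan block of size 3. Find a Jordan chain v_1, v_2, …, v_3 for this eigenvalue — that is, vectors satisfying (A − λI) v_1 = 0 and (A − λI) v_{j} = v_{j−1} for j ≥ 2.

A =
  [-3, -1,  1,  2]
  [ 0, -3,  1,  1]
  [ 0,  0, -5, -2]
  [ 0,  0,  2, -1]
A Jordan chain for λ = -3 of length 3:
v_1 = (1, 0, 0, 0)ᵀ
v_2 = (1, 1, -2, 2)ᵀ
v_3 = (0, 0, 1, 0)ᵀ

Let N = A − (-3)·I. We want v_3 with N^3 v_3 = 0 but N^2 v_3 ≠ 0; then v_{j-1} := N · v_j for j = 3, …, 2.

Pick v_3 = (0, 0, 1, 0)ᵀ.
Then v_2 = N · v_3 = (1, 1, -2, 2)ᵀ.
Then v_1 = N · v_2 = (1, 0, 0, 0)ᵀ.

Sanity check: (A − (-3)·I) v_1 = (0, 0, 0, 0)ᵀ = 0. ✓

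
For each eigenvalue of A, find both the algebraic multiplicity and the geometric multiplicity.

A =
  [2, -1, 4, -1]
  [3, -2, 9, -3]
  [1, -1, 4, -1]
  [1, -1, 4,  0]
λ = 1: alg = 4, geom = 2

Step 1 — factor the characteristic polynomial to read off the algebraic multiplicities:
  χ_A(x) = (x - 1)^4

Step 2 — compute geometric multiplicities via the rank-nullity identity g(λ) = n − rank(A − λI):
  rank(A − (1)·I) = 2, so dim ker(A − (1)·I) = n − 2 = 2

Summary:
  λ = 1: algebraic multiplicity = 4, geometric multiplicity = 2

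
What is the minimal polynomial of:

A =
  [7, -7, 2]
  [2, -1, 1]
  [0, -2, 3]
x^3 - 9*x^2 + 27*x - 27

The characteristic polynomial is χ_A(x) = (x - 3)^3, so the eigenvalues are known. The minimal polynomial is
  m_A(x) = Π_λ (x − λ)^{k_λ}
where k_λ is the size of the *largest* Jordan block for λ (equivalently, the smallest k with (A − λI)^k v = 0 for every generalised eigenvector v of λ).

  λ = 3: largest Jordan block has size 3, contributing (x − 3)^3

So m_A(x) = (x - 3)^3 = x^3 - 9*x^2 + 27*x - 27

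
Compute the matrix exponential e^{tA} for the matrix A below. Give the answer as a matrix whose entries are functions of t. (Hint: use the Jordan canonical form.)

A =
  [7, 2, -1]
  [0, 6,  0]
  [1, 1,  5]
e^{tA} =
  [t*exp(6*t) + exp(6*t), t^2*exp(6*t)/2 + 2*t*exp(6*t), -t*exp(6*t)]
  [0, exp(6*t), 0]
  [t*exp(6*t), t^2*exp(6*t)/2 + t*exp(6*t), -t*exp(6*t) + exp(6*t)]

Strategy: write A = P · J · P⁻¹ where J is a Jordan canonical form, so e^{tA} = P · e^{tJ} · P⁻¹, and e^{tJ} can be computed block-by-block.

A has Jordan form
J =
  [6, 1, 0]
  [0, 6, 1]
  [0, 0, 6]
(up to reordering of blocks).

Per-block formulas:
  For a 3×3 Jordan block J_3(6): exp(t · J_3(6)) = e^(6t)·(I + t·N + (t^2/2)·N^2), where N is the 3×3 nilpotent shift.

After assembling e^{tJ} and conjugating by P, we get:

e^{tA} =
  [t*exp(6*t) + exp(6*t), t^2*exp(6*t)/2 + 2*t*exp(6*t), -t*exp(6*t)]
  [0, exp(6*t), 0]
  [t*exp(6*t), t^2*exp(6*t)/2 + t*exp(6*t), -t*exp(6*t) + exp(6*t)]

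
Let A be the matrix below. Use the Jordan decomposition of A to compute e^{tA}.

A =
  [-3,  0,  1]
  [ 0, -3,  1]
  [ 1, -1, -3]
e^{tA} =
  [t^2*exp(-3*t)/2 + exp(-3*t), -t^2*exp(-3*t)/2, t*exp(-3*t)]
  [t^2*exp(-3*t)/2, -t^2*exp(-3*t)/2 + exp(-3*t), t*exp(-3*t)]
  [t*exp(-3*t), -t*exp(-3*t), exp(-3*t)]

Strategy: write A = P · J · P⁻¹ where J is a Jordan canonical form, so e^{tA} = P · e^{tJ} · P⁻¹, and e^{tJ} can be computed block-by-block.

A has Jordan form
J =
  [-3,  1,  0]
  [ 0, -3,  1]
  [ 0,  0, -3]
(up to reordering of blocks).

Per-block formulas:
  For a 3×3 Jordan block J_3(-3): exp(t · J_3(-3)) = e^(-3t)·(I + t·N + (t^2/2)·N^2), where N is the 3×3 nilpotent shift.

After assembling e^{tJ} and conjugating by P, we get:

e^{tA} =
  [t^2*exp(-3*t)/2 + exp(-3*t), -t^2*exp(-3*t)/2, t*exp(-3*t)]
  [t^2*exp(-3*t)/2, -t^2*exp(-3*t)/2 + exp(-3*t), t*exp(-3*t)]
  [t*exp(-3*t), -t*exp(-3*t), exp(-3*t)]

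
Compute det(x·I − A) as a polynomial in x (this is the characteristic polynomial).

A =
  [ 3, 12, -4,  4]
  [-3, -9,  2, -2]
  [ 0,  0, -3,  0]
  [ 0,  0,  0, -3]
x^4 + 12*x^3 + 54*x^2 + 108*x + 81

Expanding det(x·I − A) (e.g. by cofactor expansion or by noting that A is similar to its Jordan form J, which has the same characteristic polynomial as A) gives
  χ_A(x) = x^4 + 12*x^3 + 54*x^2 + 108*x + 81
which factors as (x + 3)^4. The eigenvalues (with algebraic multiplicities) are λ = -3 with multiplicity 4.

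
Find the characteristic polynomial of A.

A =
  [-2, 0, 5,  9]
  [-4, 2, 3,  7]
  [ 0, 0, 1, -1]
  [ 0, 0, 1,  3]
x^4 - 4*x^3 + 16*x - 16

Expanding det(x·I − A) (e.g. by cofactor expansion or by noting that A is similar to its Jordan form J, which has the same characteristic polynomial as A) gives
  χ_A(x) = x^4 - 4*x^3 + 16*x - 16
which factors as (x - 2)^3*(x + 2). The eigenvalues (with algebraic multiplicities) are λ = -2 with multiplicity 1, λ = 2 with multiplicity 3.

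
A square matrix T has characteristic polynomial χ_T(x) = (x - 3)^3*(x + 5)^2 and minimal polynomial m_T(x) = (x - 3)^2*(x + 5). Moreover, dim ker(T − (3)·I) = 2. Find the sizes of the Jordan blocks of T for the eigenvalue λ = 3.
Block sizes for λ = 3: [2, 1]

Step 1 — from the characteristic polynomial, algebraic multiplicity of λ = 3 is 3. From dim ker(T − (3)·I) = 2, there are exactly 2 Jordan blocks for λ = 3.
Step 2 — from the minimal polynomial, the factor (x − 3)^2 tells us the largest block for λ = 3 has size 2.
Step 3 — with total size 3, 2 blocks, and largest block 2, the block sizes (in nonincreasing order) are [2, 1].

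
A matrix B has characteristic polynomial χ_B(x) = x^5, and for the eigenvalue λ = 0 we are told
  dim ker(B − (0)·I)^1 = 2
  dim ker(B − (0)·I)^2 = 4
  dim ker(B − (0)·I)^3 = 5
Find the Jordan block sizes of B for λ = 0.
Block sizes for λ = 0: [3, 2]

From the dimensions of kernels of powers, the number of Jordan blocks of size at least j is d_j − d_{j−1} where d_j = dim ker(N^j) (with d_0 = 0). Computing the differences gives [2, 2, 1].
The number of blocks of size exactly k is (#blocks of size ≥ k) − (#blocks of size ≥ k + 1), so the partition is: 1 block(s) of size 2, 1 block(s) of size 3.
In nonincreasing order the block sizes are [3, 2].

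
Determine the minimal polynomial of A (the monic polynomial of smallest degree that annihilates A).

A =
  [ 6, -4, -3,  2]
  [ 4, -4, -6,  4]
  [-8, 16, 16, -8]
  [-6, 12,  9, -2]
x^2 - 8*x + 16

The characteristic polynomial is χ_A(x) = (x - 4)^4, so the eigenvalues are known. The minimal polynomial is
  m_A(x) = Π_λ (x − λ)^{k_λ}
where k_λ is the size of the *largest* Jordan block for λ (equivalently, the smallest k with (A − λI)^k v = 0 for every generalised eigenvector v of λ).

  λ = 4: largest Jordan block has size 2, contributing (x − 4)^2

So m_A(x) = (x - 4)^2 = x^2 - 8*x + 16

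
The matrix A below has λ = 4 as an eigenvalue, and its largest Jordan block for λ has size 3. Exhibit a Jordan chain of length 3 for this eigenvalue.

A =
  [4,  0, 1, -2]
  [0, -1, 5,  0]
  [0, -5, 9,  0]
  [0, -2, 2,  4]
A Jordan chain for λ = 4 of length 3:
v_1 = (-1, 0, 0, 0)ᵀ
v_2 = (0, -5, -5, -2)ᵀ
v_3 = (0, 1, 0, 0)ᵀ

Let N = A − (4)·I. We want v_3 with N^3 v_3 = 0 but N^2 v_3 ≠ 0; then v_{j-1} := N · v_j for j = 3, …, 2.

Pick v_3 = (0, 1, 0, 0)ᵀ.
Then v_2 = N · v_3 = (0, -5, -5, -2)ᵀ.
Then v_1 = N · v_2 = (-1, 0, 0, 0)ᵀ.

Sanity check: (A − (4)·I) v_1 = (0, 0, 0, 0)ᵀ = 0. ✓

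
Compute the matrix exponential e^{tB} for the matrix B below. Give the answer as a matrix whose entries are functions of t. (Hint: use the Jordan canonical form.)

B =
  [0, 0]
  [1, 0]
e^{tB} =
  [1, 0]
  [t, 1]

Strategy: write B = P · J · P⁻¹ where J is a Jordan canonical form, so e^{tB} = P · e^{tJ} · P⁻¹, and e^{tJ} can be computed block-by-block.

B has Jordan form
J =
  [0, 1]
  [0, 0]
(up to reordering of blocks).

Per-block formulas:
  For a 2×2 Jordan block J_2(0): exp(t · J_2(0)) = e^(0t)·(I + t·N), where N is the 2×2 nilpotent shift.

After assembling e^{tJ} and conjugating by P, we get:

e^{tB} =
  [1, 0]
  [t, 1]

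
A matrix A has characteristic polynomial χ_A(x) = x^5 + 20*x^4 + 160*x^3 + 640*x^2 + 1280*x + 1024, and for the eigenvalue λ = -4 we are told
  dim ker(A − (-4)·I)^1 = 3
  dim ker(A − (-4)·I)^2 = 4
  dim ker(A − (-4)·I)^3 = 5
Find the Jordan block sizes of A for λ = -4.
Block sizes for λ = -4: [3, 1, 1]

From the dimensions of kernels of powers, the number of Jordan blocks of size at least j is d_j − d_{j−1} where d_j = dim ker(N^j) (with d_0 = 0). Computing the differences gives [3, 1, 1].
The number of blocks of size exactly k is (#blocks of size ≥ k) − (#blocks of size ≥ k + 1), so the partition is: 2 block(s) of size 1, 1 block(s) of size 3.
In nonincreasing order the block sizes are [3, 1, 1].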